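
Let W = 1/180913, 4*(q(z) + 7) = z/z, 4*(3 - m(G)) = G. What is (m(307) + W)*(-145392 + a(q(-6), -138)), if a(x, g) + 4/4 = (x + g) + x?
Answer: 15535225191459/1447304 ≈ 1.0734e+7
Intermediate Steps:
m(G) = 3 - G/4
q(z) = -27/4 (q(z) = -7 + (z/z)/4 = -7 + (¼)*1 = -7 + ¼ = -27/4)
W = 1/180913 ≈ 5.5275e-6
a(x, g) = -1 + g + 2*x (a(x, g) = -1 + ((x + g) + x) = -1 + ((g + x) + x) = -1 + (g + 2*x) = -1 + g + 2*x)
(m(307) + W)*(-145392 + a(q(-6), -138)) = ((3 - ¼*307) + 1/180913)*(-145392 + (-1 - 138 + 2*(-27/4))) = ((3 - 307/4) + 1/180913)*(-145392 + (-1 - 138 - 27/2)) = (-295/4 + 1/180913)*(-145392 - 305/2) = -53369331/723652*(-291089/2) = 15535225191459/1447304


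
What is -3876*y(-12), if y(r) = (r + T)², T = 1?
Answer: -468996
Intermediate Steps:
y(r) = (1 + r)² (y(r) = (r + 1)² = (1 + r)²)
-3876*y(-12) = -3876*(1 - 12)² = -3876*(-11)² = -3876*121 = -468996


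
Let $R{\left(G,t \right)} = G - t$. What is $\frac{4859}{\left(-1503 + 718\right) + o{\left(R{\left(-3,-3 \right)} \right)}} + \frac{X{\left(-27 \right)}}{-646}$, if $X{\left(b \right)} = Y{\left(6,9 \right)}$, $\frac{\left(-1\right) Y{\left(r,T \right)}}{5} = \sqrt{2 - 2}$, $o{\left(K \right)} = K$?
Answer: $- \frac{4859}{785} \approx -6.1898$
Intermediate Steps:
$Y{\left(r,T \right)} = 0$ ($Y{\left(r,T \right)} = - 5 \sqrt{2 - 2} = - 5 \sqrt{0} = \left(-5\right) 0 = 0$)
$X{\left(b \right)} = 0$
$\frac{4859}{\left(-1503 + 718\right) + o{\left(R{\left(-3,-3 \right)} \right)}} + \frac{X{\left(-27 \right)}}{-646} = \frac{4859}{\left(-1503 + 718\right) - 0} + \frac{0}{-646} = \frac{4859}{-785 + \left(-3 + 3\right)} + 0 \left(- \frac{1}{646}\right) = \frac{4859}{-785 + 0} + 0 = \frac{4859}{-785} + 0 = 4859 \left(- \frac{1}{785}\right) + 0 = - \frac{4859}{785} + 0 = - \frac{4859}{785}$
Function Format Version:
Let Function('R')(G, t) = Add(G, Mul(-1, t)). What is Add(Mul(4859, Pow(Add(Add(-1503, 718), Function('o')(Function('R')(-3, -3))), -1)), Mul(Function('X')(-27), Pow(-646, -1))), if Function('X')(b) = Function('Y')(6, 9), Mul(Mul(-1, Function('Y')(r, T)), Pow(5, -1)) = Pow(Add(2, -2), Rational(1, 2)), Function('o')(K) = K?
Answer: Rational(-4859, 785) ≈ -6.1898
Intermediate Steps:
Function('Y')(r, T) = 0 (Function('Y')(r, T) = Mul(-5, Pow(Add(2, -2), Rational(1, 2))) = Mul(-5, Pow(0, Rational(1, 2))) = Mul(-5, 0) = 0)
Function('X')(b) = 0
Add(Mul(4859, Pow(Add(Add(-1503, 718), Function('o')(Function('R')(-3, -3))), -1)), Mul(Function('X')(-27), Pow(-646, -1))) = Add(Mul(4859, Pow(Add(Add(-1503, 718), Add(-3, Mul(-1, -3))), -1)), Mul(0, Pow(-646, -1))) = Add(Mul(4859, Pow(Add(-785, Add(-3, 3)), -1)), Mul(0, Rational(-1, 646))) = Add(Mul(4859, Pow(Add(-785, 0), -1)), 0) = Add(Mul(4859, Pow(-785, -1)), 0) = Add(Mul(4859, Rational(-1, 785)), 0) = Add(Rational(-4859, 785), 0) = Rational(-4859, 785)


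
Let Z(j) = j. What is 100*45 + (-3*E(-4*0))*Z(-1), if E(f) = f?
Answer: 4500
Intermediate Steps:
100*45 + (-3*E(-4*0))*Z(-1) = 100*45 - (-12)*0*(-1) = 4500 - 3*0*(-1) = 4500 + 0*(-1) = 4500 + 0 = 4500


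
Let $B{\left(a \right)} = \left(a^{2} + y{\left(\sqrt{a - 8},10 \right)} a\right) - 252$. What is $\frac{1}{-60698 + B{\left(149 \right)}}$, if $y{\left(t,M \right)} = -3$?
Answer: $- \frac{1}{39196} \approx -2.5513 \cdot 10^{-5}$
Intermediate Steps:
$B{\left(a \right)} = -252 + a^{2} - 3 a$ ($B{\left(a \right)} = \left(a^{2} - 3 a\right) - 252 = -252 + a^{2} - 3 a$)
$\frac{1}{-60698 + B{\left(149 \right)}} = \frac{1}{-60698 - \left(699 - 22201\right)} = \frac{1}{-60698 - -21502} = \frac{1}{-60698 + 21502} = \frac{1}{-39196} = - \frac{1}{39196}$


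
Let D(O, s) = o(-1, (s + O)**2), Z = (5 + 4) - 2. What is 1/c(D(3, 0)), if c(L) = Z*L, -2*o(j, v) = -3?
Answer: 2/21 ≈ 0.095238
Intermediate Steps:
Z = 7 (Z = 9 - 2 = 7)
o(j, v) = 3/2 (o(j, v) = -1/2*(-3) = 3/2)
D(O, s) = 3/2
c(L) = 7*L
1/c(D(3, 0)) = 1/(7*(3/2)) = 1/(21/2) = 2/21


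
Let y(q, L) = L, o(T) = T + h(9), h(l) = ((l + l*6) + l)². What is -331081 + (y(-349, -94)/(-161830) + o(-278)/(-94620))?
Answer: -50696304583663/153123546 ≈ -3.3108e+5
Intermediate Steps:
h(l) = 64*l² (h(l) = ((l + 6*l) + l)² = (7*l + l)² = (8*l)² = 64*l²)
o(T) = 5184 + T (o(T) = T + 64*9² = T + 64*81 = T + 5184 = 5184 + T)
-331081 + (y(-349, -94)/(-161830) + o(-278)/(-94620)) = -331081 + (-94/(-161830) + (5184 - 278)/(-94620)) = -331081 + (-94*(-1/161830) + 4906*(-1/94620)) = -331081 + (47/80915 - 2453/47310) = -331081 - 7850437/153123546 = -50696304583663/153123546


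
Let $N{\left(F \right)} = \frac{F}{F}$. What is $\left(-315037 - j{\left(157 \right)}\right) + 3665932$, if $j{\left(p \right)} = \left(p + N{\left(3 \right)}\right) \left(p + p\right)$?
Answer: $3301283$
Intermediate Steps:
$N{\left(F \right)} = 1$
$j{\left(p \right)} = 2 p \left(1 + p\right)$ ($j{\left(p \right)} = \left(p + 1\right) \left(p + p\right) = \left(1 + p\right) 2 p = 2 p \left(1 + p\right)$)
$\left(-315037 - j{\left(157 \right)}\right) + 3665932 = \left(-315037 - 2 \cdot 157 \left(1 + 157\right)\right) + 3665932 = \left(-315037 - 2 \cdot 157 \cdot 158\right) + 3665932 = \left(-315037 - 49612\right) + 3665932 = -364649 + 3665932 = 3301283$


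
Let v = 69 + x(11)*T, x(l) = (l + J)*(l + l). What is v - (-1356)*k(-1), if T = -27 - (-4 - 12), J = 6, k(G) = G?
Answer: -5401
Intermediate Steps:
x(l) = 2*l*(6 + l) (x(l) = (l + 6)*(l + l) = (6 + l)*(2*l) = 2*l*(6 + l))
T = -11 (T = -27 - 1*(-16) = -27 + 16 = -11)
v = -4045 (v = 69 + (2*11*(6 + 11))*(-11) = 69 + (2*11*17)*(-11) = 69 + 374*(-11) = 69 - 4114 = -4045)
v - (-1356)*k(-1) = -4045 - (-1356)*(-1) = -4045 - 1*1356 = -4045 - 1356 = -5401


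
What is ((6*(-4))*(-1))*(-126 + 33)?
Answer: -2232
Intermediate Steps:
((6*(-4))*(-1))*(-126 + 33) = -24*(-1)*(-93) = 24*(-93) = -2232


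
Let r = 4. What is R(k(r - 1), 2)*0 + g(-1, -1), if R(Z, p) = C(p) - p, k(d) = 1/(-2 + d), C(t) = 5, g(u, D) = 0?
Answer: 0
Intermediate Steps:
R(Z, p) = 5 - p
R(k(r - 1), 2)*0 + g(-1, -1) = (5 - 1*2)*0 + 0 = (5 - 2)*0 + 0 = 3*0 + 0 = 0 + 0 = 0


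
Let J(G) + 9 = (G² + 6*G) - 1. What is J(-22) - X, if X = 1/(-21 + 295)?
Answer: 93707/274 ≈ 342.00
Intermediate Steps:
J(G) = -10 + G² + 6*G (J(G) = -9 + ((G² + 6*G) - 1) = -9 + (-1 + G² + 6*G) = -10 + G² + 6*G)
X = 1/274 ≈ 0.0036496
J(-22) - X = (-10 + (-22)² + 6*(-22)) - 1*1/274 = (-10 + 484 - 132) - 1/274 = 342 - 1/274 = 93707/274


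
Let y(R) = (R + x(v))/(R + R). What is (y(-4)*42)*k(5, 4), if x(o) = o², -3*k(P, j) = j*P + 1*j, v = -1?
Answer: -126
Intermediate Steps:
k(P, j) = -j/3 - P*j/3 (k(P, j) = -(j*P + 1*j)/3 = -(P*j + j)/3 = -(j + P*j)/3 = -j/3 - P*j/3)
y(R) = (1 + R)/(2*R) (y(R) = (R + (-1)²)/(R + R) = (R + 1)/((2*R)) = (1 + R)*(1/(2*R)) = (1 + R)/(2*R))
(y(-4)*42)*k(5, 4) = (((½)*(1 - 4)/(-4))*42)*(-⅓*4*(1 + 5)) = (((½)*(-¼)*(-3))*42)*(-⅓*4*6) = ((3/8)*42)*(-8) = (63/4)*(-8) = -126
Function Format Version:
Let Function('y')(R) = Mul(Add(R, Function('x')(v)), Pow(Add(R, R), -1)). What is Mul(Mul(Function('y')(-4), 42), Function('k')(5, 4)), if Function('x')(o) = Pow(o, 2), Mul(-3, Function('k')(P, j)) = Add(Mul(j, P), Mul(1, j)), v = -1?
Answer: -126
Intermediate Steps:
Function('k')(P, j) = Add(Mul(Rational(-1, 3), j), Mul(Rational(-1, 3), P, j)) (Function('k')(P, j) = Mul(Rational(-1, 3), Add(Mul(j, P), Mul(1, j))) = Mul(Rational(-1, 3), Add(Mul(P, j), j)) = Mul(Rational(-1, 3), Add(j, Mul(P, j))) = Add(Mul(Rational(-1, 3), j), Mul(Rational(-1, 3), P, j)))
Function('y')(R) = Mul(Rational(1, 2), Pow(R, -1), Add(1, R)) (Function('y')(R) = Mul(Add(R, Pow(-1, 2)), Pow(Add(R, R), -1)) = Mul(Add(R, 1), Pow(Mul(2, R), -1)) = Mul(Add(1, R), Mul(Rational(1, 2), Pow(R, -1))) = Mul(Rational(1, 2), Pow(R, -1), Add(1, R)))
Mul(Mul(Function('y')(-4), 42), Function('k')(5, 4)) = Mul(Mul(Mul(Rational(1, 2), Pow(-4, -1), Add(1, -4)), 42), Mul(Rational(-1, 3), 4, Add(1, 5))) = Mul(Mul(Mul(Rational(1, 2), Rational(-1, 4), -3), 42), Mul(Rational(-1, 3), 4, 6)) = Mul(Mul(Rational(3, 8), 42), -8) = Mul(Rational(63, 4), -8) = -126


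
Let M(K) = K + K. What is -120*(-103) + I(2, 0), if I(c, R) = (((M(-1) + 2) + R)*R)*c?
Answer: 12360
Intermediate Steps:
M(K) = 2*K
I(c, R) = c*R**2 (I(c, R) = (((2*(-1) + 2) + R)*R)*c = (((-2 + 2) + R)*R)*c = ((0 + R)*R)*c = (R*R)*c = R**2*c = c*R**2)
-120*(-103) + I(2, 0) = -120*(-103) + 2*0**2 = 12360 + 2*0 = 12360 + 0 = 12360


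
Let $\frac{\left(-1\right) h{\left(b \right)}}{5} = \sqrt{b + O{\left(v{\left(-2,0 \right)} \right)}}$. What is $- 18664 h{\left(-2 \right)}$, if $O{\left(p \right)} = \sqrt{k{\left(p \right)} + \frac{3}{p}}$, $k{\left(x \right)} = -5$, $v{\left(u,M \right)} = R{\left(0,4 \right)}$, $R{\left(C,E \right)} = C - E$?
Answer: $46660 \sqrt{-8 + 2 i \sqrt{23}} \approx 69912.0 + 1.4935 \cdot 10^{5} i$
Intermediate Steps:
$v{\left(u,M \right)} = -4$ ($v{\left(u,M \right)} = 0 - 4 = -4$)
$O{\left(p \right)} = \sqrt{-5 + \frac{3}{p}}$
$h{\left(b \right)} = - 5 \sqrt{b + \frac{i \sqrt{23}}{2}}$ ($h{\left(b \right)} = - 5 \sqrt{b + \sqrt{-5 + \frac{3}{-4}}} = - 5 \sqrt{b + \sqrt{-5 + 3 \left(- \frac{1}{4}\right)}} = - 5 \sqrt{b + \sqrt{-5 - \frac{3}{4}}} = - 5 \sqrt{b + \sqrt{- \frac{23}{4}}} = - 5 \sqrt{b + \frac{i \sqrt{23}}{2}}$)
$- 18664 h{\left(-2 \right)} = - 18664 \left(- \frac{5 \sqrt{4 \left(-2\right) + 2 i \sqrt{23}}}{2}\right) = - 18664 \left(- \frac{5 \sqrt{-8 + 2 i \sqrt{23}}}{2}\right) = 46660 \sqrt{-8 + 2 i \sqrt{23}}$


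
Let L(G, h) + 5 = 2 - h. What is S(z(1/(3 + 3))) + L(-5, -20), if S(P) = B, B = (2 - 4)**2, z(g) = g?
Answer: 21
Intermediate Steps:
L(G, h) = -3 - h (L(G, h) = -5 + (2 - h) = -3 - h)
B = 4 (B = (-2)**2 = 4)
S(P) = 4
S(z(1/(3 + 3))) + L(-5, -20) = 4 + (-3 - 1*(-20)) = 4 + (-3 + 20) = 4 + 17 = 21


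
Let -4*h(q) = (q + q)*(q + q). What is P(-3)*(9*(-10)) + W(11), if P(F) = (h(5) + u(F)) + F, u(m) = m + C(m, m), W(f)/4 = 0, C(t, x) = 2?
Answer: 2610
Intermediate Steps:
W(f) = 0 (W(f) = 4*0 = 0)
u(m) = 2 + m (u(m) = m + 2 = 2 + m)
h(q) = -q² (h(q) = -(q + q)*(q + q)/4 = -2*q*2*q/4 = -q²)
P(F) = -23 + 2*F (P(F) = (-1*5² + (2 + F)) + F = (-1*25 + (2 + F)) + F = (-25 + (2 + F)) + F = (-23 + F) + F = -23 + 2*F)
P(-3)*(9*(-10)) + W(11) = (-23 + 2*(-3))*(9*(-10)) + 0 = (-23 - 6)*(-90) + 0 = -29*(-90) + 0 = 2610 + 0 = 2610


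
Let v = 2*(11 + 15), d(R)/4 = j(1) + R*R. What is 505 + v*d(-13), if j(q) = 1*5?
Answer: 36697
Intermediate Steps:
j(q) = 5
d(R) = 20 + 4*R**2 (d(R) = 4*(5 + R*R) = 4*(5 + R**2) = 20 + 4*R**2)
v = 52 (v = 2*26 = 52)
505 + v*d(-13) = 505 + 52*(20 + 4*(-13)**2) = 505 + 52*(20 + 4*169) = 505 + 52*(20 + 676) = 505 + 52*696 = 505 + 36192 = 36697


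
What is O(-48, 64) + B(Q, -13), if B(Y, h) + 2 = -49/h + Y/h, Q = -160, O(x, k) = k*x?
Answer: -39753/13 ≈ -3057.9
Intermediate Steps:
B(Y, h) = -2 - 49/h + Y/h (B(Y, h) = -2 + (-49/h + Y/h) = -2 - 49/h + Y/h)
O(-48, 64) + B(Q, -13) = 64*(-48) + (-49 - 160 - 2*(-13))/(-13) = -3072 - (-49 - 160 + 26)/13 = -3072 - 1/13*(-183) = -3072 + 183/13 = -39753/13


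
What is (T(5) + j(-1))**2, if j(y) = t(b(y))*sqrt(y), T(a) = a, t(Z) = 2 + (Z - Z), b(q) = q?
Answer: 21 + 20*I ≈ 21.0 + 20.0*I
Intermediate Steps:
t(Z) = 2 (t(Z) = 2 + 0 = 2)
j(y) = 2*sqrt(y)
(T(5) + j(-1))**2 = (5 + 2*sqrt(-1))**2 = (5 + 2*I)**2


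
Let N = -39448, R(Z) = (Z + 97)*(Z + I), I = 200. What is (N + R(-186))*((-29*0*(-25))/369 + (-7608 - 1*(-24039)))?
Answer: -668643114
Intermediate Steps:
R(Z) = (97 + Z)*(200 + Z) (R(Z) = (Z + 97)*(Z + 200) = (97 + Z)*(200 + Z))
(N + R(-186))*((-29*0*(-25))/369 + (-7608 - 1*(-24039))) = (-39448 + (19400 + (-186)² + 297*(-186)))*((-29*0*(-25))/369 + (-7608 - 1*(-24039))) = (-39448 + (19400 + 34596 - 55242))*((0*(-25))*(1/369) + (-7608 + 24039)) = (-39448 - 1246)*(0*(1/369) + 16431) = -40694*(0 + 16431) = -40694*16431 = -668643114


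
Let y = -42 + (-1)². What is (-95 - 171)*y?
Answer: 10906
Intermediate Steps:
y = -41 (y = -42 + 1 = -41)
(-95 - 171)*y = (-95 - 171)*(-41) = -266*(-41) = 10906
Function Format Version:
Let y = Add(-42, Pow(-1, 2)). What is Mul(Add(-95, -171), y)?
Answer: 10906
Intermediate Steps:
y = -41 (y = Add(-42, 1) = -41)
Mul(Add(-95, -171), y) = Mul(Add(-95, -171), -41) = Mul(-266, -41) = 10906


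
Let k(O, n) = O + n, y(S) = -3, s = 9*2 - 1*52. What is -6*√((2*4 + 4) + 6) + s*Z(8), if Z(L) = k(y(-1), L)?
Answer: -170 - 18*√2 ≈ -195.46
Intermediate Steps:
s = -34 (s = 18 - 52 = -34)
Z(L) = -3 + L
-6*√((2*4 + 4) + 6) + s*Z(8) = -6*√((2*4 + 4) + 6) - 34*(-3 + 8) = -6*√((8 + 4) + 6) - 34*5 = -6*√(12 + 6) - 170 = -18*√2 - 170 = -170 - 18*√2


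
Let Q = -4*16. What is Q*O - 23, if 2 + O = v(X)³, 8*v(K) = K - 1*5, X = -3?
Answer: 169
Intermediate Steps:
v(K) = -5/8 + K/8 (v(K) = (K - 1*5)/8 = (K - 5)/8 = (-5 + K)/8 = -5/8 + K/8)
Q = -64
O = -3 (O = -2 + (-5/8 + (⅛)*(-3))³ = -2 + (-5/8 - 3/8)³ = -2 + (-1)³ = -2 - 1 = -3)
Q*O - 23 = -64*(-3) - 23 = 192 - 23 = 169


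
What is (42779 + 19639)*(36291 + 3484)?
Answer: 2482675950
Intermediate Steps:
(42779 + 19639)*(36291 + 3484) = 62418*39775 = 2482675950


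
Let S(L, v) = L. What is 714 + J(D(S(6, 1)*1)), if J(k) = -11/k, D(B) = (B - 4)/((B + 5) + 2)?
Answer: 1285/2 ≈ 642.50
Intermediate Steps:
D(B) = (-4 + B)/(7 + B) (D(B) = (-4 + B)/((5 + B) + 2) = (-4 + B)/(7 + B))
714 + J(D(S(6, 1)*1)) = 714 - 11*(7 + 6*1)/(-4 + 6*1) = 714 - 11*(7 + 6)/(-4 + 6) = 714 - 11/(2/13) = 714 - 11/((1/13)*2) = 714 - 11/2/13 = 714 - 11*13/2 = 714 - 143/2 = 1285/2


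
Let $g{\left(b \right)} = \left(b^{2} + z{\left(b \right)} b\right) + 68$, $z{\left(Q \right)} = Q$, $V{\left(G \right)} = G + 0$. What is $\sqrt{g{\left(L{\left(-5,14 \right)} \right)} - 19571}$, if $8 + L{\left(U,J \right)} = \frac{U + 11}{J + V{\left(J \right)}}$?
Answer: $\frac{i \sqrt{3798826}}{14} \approx 139.22 i$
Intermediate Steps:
$V{\left(G \right)} = G$
$L{\left(U,J \right)} = -8 + \frac{11 + U}{2 J}$ ($L{\left(U,J \right)} = -8 + \frac{U + 11}{J + J} = -8 + \frac{11 + U}{2 J}$)
$g{\left(b \right)} = 68 + 2 b^{2}$ ($g{\left(b \right)} = \left(b^{2} + b b\right) + 68 = \left(b^{2} + b^{2}\right) + 68 = 2 b^{2} + 68 = 68 + 2 b^{2}$)
$\sqrt{g{\left(L{\left(-5,14 \right)} \right)} - 19571} = \sqrt{\left(68 + 2 \left(\frac{11 - 5 - 224}{2 \cdot 14}\right)^{2}\right) - 19571} = \sqrt{\left(68 + 2 \left(\frac{1}{2} \cdot \frac{1}{14} \left(11 - 5 - 224\right)\right)^{2}\right) - 19571} = \sqrt{\left(68 + 2 \left(\frac{1}{2} \cdot \frac{1}{14} \left(-218\right)\right)^{2}\right) - 19571} = \sqrt{\left(68 + 2 \left(- \frac{109}{14}\right)^{2}\right) - 19571} = \sqrt{\left(68 + 2 \cdot \frac{11881}{196}\right) - 19571} = \sqrt{\left(68 + \frac{11881}{98}\right) - 19571} = \sqrt{\frac{18545}{98} - 19571} = \sqrt{- \frac{1899413}{98}} = \frac{i \sqrt{3798826}}{14}$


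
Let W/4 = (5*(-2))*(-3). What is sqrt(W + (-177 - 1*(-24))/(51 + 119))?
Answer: sqrt(11910)/10 ≈ 10.913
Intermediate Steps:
W = 120 (W = 4*((5*(-2))*(-3)) = 4*(-10*(-3)) = 4*30 = 120)
sqrt(W + (-177 - 1*(-24))/(51 + 119)) = sqrt(120 + (-177 - 1*(-24))/(51 + 119)) = sqrt(120 + (-177 + 24)/170) = sqrt(120 - 153*1/170) = sqrt(120 - 9/10) = sqrt(1191/10) = sqrt(11910)/10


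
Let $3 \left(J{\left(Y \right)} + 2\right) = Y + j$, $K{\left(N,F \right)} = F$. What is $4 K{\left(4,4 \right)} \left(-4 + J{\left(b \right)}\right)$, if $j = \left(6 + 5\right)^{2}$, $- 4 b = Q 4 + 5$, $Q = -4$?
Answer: $564$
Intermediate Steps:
$b = \frac{11}{4}$ ($b = - \frac{\left(-4\right) 4 + 5}{4} = - \frac{-16 + 5}{4} = \left(- \frac{1}{4}\right) \left(-11\right) = \frac{11}{4} \approx 2.75$)
$j = 121$ ($j = 11^{2} = 121$)
$J{\left(Y \right)} = \frac{115}{3} + \frac{Y}{3}$ ($J{\left(Y \right)} = -2 + \frac{Y + 121}{3} = -2 + \frac{121 + Y}{3} = -2 + \left(\frac{121}{3} + \frac{Y}{3}\right) = \frac{115}{3} + \frac{Y}{3}$)
$4 K{\left(4,4 \right)} \left(-4 + J{\left(b \right)}\right) = 4 \cdot 4 \left(-4 + \left(\frac{115}{3} + \frac{1}{3} \cdot \frac{11}{4}\right)\right) = 16 \left(-4 + \left(\frac{115}{3} + \frac{11}{12}\right)\right) = 16 \left(-4 + \frac{157}{4}\right) = 16 \cdot \frac{141}{4} = 564$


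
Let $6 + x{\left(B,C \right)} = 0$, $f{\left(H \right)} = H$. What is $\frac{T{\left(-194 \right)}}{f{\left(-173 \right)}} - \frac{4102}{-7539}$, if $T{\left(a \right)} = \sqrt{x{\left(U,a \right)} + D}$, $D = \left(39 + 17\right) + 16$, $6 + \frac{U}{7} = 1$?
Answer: $\frac{586}{1077} - \frac{\sqrt{66}}{173} \approx 0.49714$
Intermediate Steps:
$U = -35$ ($U = -42 + 7 \cdot 1 = -42 + 7 = -35$)
$x{\left(B,C \right)} = -6$ ($x{\left(B,C \right)} = -6 + 0 = -6$)
$D = 72$ ($D = 56 + 16 = 72$)
$T{\left(a \right)} = \sqrt{66}$ ($T{\left(a \right)} = \sqrt{-6 + 72} = \sqrt{66}$)
$\frac{T{\left(-194 \right)}}{f{\left(-173 \right)}} - \frac{4102}{-7539} = \frac{\sqrt{66}}{-173} - \frac{4102}{-7539} = \sqrt{66} \left(- \frac{1}{173}\right) - - \frac{586}{1077} = - \frac{\sqrt{66}}{173} + \frac{586}{1077} = \frac{586}{1077} - \frac{\sqrt{66}}{173}$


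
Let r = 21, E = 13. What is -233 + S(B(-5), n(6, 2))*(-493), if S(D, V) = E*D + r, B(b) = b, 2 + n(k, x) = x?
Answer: 21459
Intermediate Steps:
n(k, x) = -2 + x
S(D, V) = 21 + 13*D (S(D, V) = 13*D + 21 = 21 + 13*D)
-233 + S(B(-5), n(6, 2))*(-493) = -233 + (21 + 13*(-5))*(-493) = -233 + (21 - 65)*(-493) = -233 - 44*(-493) = -233 + 21692 = 21459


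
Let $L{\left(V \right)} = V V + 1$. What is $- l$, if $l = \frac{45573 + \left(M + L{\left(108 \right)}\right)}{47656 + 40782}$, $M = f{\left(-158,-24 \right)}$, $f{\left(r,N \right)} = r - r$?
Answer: $- \frac{28619}{44219} \approx -0.64721$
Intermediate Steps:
$L{\left(V \right)} = 1 + V^{2}$ ($L{\left(V \right)} = V^{2} + 1 = 1 + V^{2}$)
$f{\left(r,N \right)} = 0$
$M = 0$
$l = \frac{28619}{44219}$ ($l = \frac{45573 + \left(0 + \left(1 + 108^{2}\right)\right)}{47656 + 40782} = \frac{45573 + \left(0 + \left(1 + 11664\right)\right)}{88438} = \left(45573 + \left(0 + 11665\right)\right) \frac{1}{88438} = \left(45573 + 11665\right) \frac{1}{88438} = 57238 \cdot \frac{1}{88438} = \frac{28619}{44219} \approx 0.64721$)
$- l = \left(-1\right) \frac{28619}{44219} = - \frac{28619}{44219}$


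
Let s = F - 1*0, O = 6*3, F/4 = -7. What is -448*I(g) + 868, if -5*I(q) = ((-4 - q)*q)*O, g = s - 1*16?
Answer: -2837660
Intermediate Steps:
F = -28 (F = 4*(-7) = -28)
O = 18
s = -28 (s = -28 - 1*0 = -28 + 0 = -28)
g = -44 (g = -28 - 1*16 = -28 - 16 = -44)
I(q) = -18*q*(-4 - q)/5 (I(q) = -(-4 - q)*q*18/5 = -q*(-4 - q)*18/5 = -18*q*(-4 - q)/5)
-448*I(g) + 868 = -8064*(-44)*(4 - 44)/5 + 868 = -8064*(-44)*(-40)/5 + 868 = -448*6336 + 868 = -2838528 + 868 = -2837660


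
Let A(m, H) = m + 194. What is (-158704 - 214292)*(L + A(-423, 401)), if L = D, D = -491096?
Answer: 183262259700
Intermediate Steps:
A(m, H) = 194 + m
L = -491096
(-158704 - 214292)*(L + A(-423, 401)) = (-158704 - 214292)*(-491096 + (194 - 423)) = -372996*(-491096 - 229) = -372996*(-491325) = 183262259700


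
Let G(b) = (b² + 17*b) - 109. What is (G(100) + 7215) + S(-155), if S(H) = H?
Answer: 18651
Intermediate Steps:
G(b) = -109 + b² + 17*b
(G(100) + 7215) + S(-155) = ((-109 + 100² + 17*100) + 7215) - 155 = ((-109 + 10000 + 1700) + 7215) - 155 = (11591 + 7215) - 155 = 18806 - 155 = 18651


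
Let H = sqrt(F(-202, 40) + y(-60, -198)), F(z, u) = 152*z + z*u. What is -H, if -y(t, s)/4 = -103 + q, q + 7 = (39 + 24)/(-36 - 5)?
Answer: -2*I*sqrt(16111483)/41 ≈ -195.8*I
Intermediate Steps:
q = -350/41 (q = -7 + (39 + 24)/(-36 - 5) = -7 + 63/(-41) = -7 + 63*(-1/41) = -7 - 63/41 = -350/41 ≈ -8.5366)
F(z, u) = 152*z + u*z
y(t, s) = 18292/41 (y(t, s) = -4*(-103 - 350/41) = -4*(-4573/41) = 18292/41)
H = 2*I*sqrt(16111483)/41 (H = sqrt(-202*(152 + 40) + 18292/41) = sqrt(-202*192 + 18292/41) = sqrt(-38784 + 18292/41) = sqrt(-1571852/41) = 2*I*sqrt(16111483)/41 ≈ 195.8*I)
-H = -2*I*sqrt(16111483)/41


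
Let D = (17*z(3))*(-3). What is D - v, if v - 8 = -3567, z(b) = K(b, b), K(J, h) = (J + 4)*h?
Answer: 2488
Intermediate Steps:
K(J, h) = h*(4 + J) (K(J, h) = (4 + J)*h = h*(4 + J))
z(b) = b*(4 + b)
v = -3559 (v = 8 - 3567 = -3559)
D = -1071 (D = (17*(3*(4 + 3)))*(-3) = (17*(3*7))*(-3) = (17*21)*(-3) = 357*(-3) = -1071)
D - v = -1071 - 1*(-3559) = -1071 + 3559 = 2488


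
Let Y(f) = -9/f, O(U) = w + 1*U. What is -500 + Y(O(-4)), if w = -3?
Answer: -3491/7 ≈ -498.71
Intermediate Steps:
O(U) = -3 + U (O(U) = -3 + 1*U = -3 + U)
-500 + Y(O(-4)) = -500 - 9/(-3 - 4) = -500 - 9/(-7) = -500 - 9*(-⅐) = -500 + 9/7 = -3491/7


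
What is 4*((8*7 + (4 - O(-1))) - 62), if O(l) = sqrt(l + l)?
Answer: -8 - 4*I*sqrt(2) ≈ -8.0 - 5.6569*I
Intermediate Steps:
O(l) = sqrt(2)*sqrt(l) (O(l) = sqrt(2*l) = sqrt(2)*sqrt(l))
4*((8*7 + (4 - O(-1))) - 62) = 4*((8*7 + (4 - sqrt(2)*sqrt(-1))) - 62) = 4*((56 + (4 - sqrt(2)*I)) - 62) = 4*((56 + (4 - I*sqrt(2))) - 62) = 4*((60 - I*sqrt(2)) - 62) = 4*(-2 - I*sqrt(2)) = -8 - 4*I*sqrt(2)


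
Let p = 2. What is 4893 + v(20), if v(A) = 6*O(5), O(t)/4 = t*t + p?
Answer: 5541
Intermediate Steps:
O(t) = 8 + 4*t² (O(t) = 4*(t*t + 2) = 4*(t² + 2) = 4*(2 + t²) = 8 + 4*t²)
v(A) = 648 (v(A) = 6*(8 + 4*5²) = 6*(8 + 4*25) = 6*(8 + 100) = 6*108 = 648)
4893 + v(20) = 4893 + 648 = 5541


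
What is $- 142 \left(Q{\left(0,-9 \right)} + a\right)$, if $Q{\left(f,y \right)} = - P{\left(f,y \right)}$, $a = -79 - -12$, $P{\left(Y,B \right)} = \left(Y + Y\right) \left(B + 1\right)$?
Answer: $9514$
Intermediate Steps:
$P{\left(Y,B \right)} = 2 Y \left(1 + B\right)$
$a = -67$ ($a = -79 + 12 = -67$)
$Q{\left(f,y \right)} = - 2 f \left(1 + y\right)$
$- 142 \left(Q{\left(0,-9 \right)} + a\right) = - 142 \left(\left(-2\right) 0 \left(1 - 9\right) - 67\right) = - 142 \left(\left(-2\right) 0 \left(-8\right) - 67\right) = - 142 \left(0 - 67\right) = \left(-142\right) \left(-67\right) = 9514$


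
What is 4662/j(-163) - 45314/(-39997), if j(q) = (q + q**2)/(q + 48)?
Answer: -1124835007/58675599 ≈ -19.170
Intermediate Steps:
j(q) = (q + q**2)/(48 + q)
4662/j(-163) - 45314/(-39997) = 4662/((-163*(1 - 163)/(48 - 163))) - 45314/(-39997) = 4662/((-163*(-162)/(-115))) - 45314*(-1/39997) = 4662/((-163*(-1/115)*(-162))) + 45314/39997 = 4662/(-26406/115) + 45314/39997 = 4662*(-115/26406) + 45314/39997 = -29785/1467 + 45314/39997 = -1124835007/58675599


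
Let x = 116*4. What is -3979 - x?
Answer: -4443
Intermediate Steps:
x = 464
-3979 - x = -3979 - 1*464 = -3979 - 464 = -4443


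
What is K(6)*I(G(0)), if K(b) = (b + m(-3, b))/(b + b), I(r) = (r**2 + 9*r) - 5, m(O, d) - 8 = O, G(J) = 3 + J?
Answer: 341/12 ≈ 28.417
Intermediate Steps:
m(O, d) = 8 + O
I(r) = -5 + r**2 + 9*r
K(b) = (5 + b)/(2*b) (K(b) = (b + (8 - 3))/(b + b) = (b + 5)/((2*b)) = (5 + b)*(1/(2*b)) = (5 + b)/(2*b))
K(6)*I(G(0)) = ((1/2)*(5 + 6)/6)*(-5 + (3 + 0)**2 + 9*(3 + 0)) = ((1/2)*(1/6)*11)*(-5 + 3**2 + 9*3) = 11*(-5 + 9 + 27)/12 = (11/12)*31 = 341/12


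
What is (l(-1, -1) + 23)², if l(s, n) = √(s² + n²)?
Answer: (23 + √2)² ≈ 596.05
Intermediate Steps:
l(s, n) = √(n² + s²)
(l(-1, -1) + 23)² = (√((-1)² + (-1)²) + 23)² = (√(1 + 1) + 23)² = (√2 + 23)² = (23 + √2)²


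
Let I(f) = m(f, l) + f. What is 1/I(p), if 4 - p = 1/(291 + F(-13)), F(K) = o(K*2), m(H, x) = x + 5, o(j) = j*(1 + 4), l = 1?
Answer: 161/1609 ≈ 0.10006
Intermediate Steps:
o(j) = 5*j (o(j) = j*5 = 5*j)
m(H, x) = 5 + x
F(K) = 10*K (F(K) = 5*(K*2) = 5*(2*K) = 10*K)
p = 643/161 (p = 4 - 1/(291 + 10*(-13)) = 4 - 1/(291 - 130) = 4 - 1/161 = 643/161 ≈ 3.9938)
I(f) = 6 + f (I(f) = (5 + 1) + f = 6 + f)
1/I(p) = 1/(6 + 643/161) = 1/(1609/161) = 161/1609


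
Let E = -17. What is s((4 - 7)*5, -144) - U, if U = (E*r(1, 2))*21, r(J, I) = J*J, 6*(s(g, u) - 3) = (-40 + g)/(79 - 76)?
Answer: 6425/18 ≈ 356.94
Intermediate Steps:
s(g, u) = 7/9 + g/18 (s(g, u) = 3 + ((-40 + g)/(79 - 76))/6 = 3 + ((-40 + g)/3)/6 = 3 + ((-40 + g)*(⅓))/6 = 3 + (-40/3 + g/3)/6 = 3 + (-20/9 + g/18) = 7/9 + g/18)
r(J, I) = J²
U = -357 (U = -17*1²*21 = -17*1*21 = -17*21 = -357)
s((4 - 7)*5, -144) - U = (7/9 + ((4 - 7)*5)/18) - 1*(-357) = (7/9 + (-3*5)/18) + 357 = (7/9 + (1/18)*(-15)) + 357 = (7/9 - ⅚) + 357 = -1/18 + 357 = 6425/18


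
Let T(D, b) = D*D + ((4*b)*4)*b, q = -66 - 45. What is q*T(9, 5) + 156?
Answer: -53235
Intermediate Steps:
q = -111
T(D, b) = D**2 + 16*b**2 (T(D, b) = D**2 + (16*b)*b = D**2 + 16*b**2)
q*T(9, 5) + 156 = -111*(9**2 + 16*5**2) + 156 = -111*(81 + 16*25) + 156 = -111*(81 + 400) + 156 = -111*481 + 156 = -53391 + 156 = -53235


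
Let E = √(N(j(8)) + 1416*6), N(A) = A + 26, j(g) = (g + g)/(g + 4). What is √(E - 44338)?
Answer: √(-399042 + 3*√76710)/3 ≈ 210.35*I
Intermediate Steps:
j(g) = 2*g/(4 + g) (j(g) = (2*g)/(4 + g) = 2*g/(4 + g))
N(A) = 26 + A
E = √76710/3 (E = √((26 + 2*8/(4 + 8)) + 1416*6) = √((26 + 2*8/12) + 8496) = √((26 + 2*8*(1/12)) + 8496) = √((26 + 4/3) + 8496) = √(82/3 + 8496) = √(25570/3) = √76710/3 ≈ 92.322)
√(E - 44338) = √(√76710/3 - 44338) = √(-44338 + √76710/3)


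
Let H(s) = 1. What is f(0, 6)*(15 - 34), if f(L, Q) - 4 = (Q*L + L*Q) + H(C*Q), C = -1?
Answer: -95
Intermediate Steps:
f(L, Q) = 5 + 2*L*Q (f(L, Q) = 4 + ((Q*L + L*Q) + 1) = 4 + ((L*Q + L*Q) + 1) = 4 + (2*L*Q + 1) = 4 + (1 + 2*L*Q) = 5 + 2*L*Q)
f(0, 6)*(15 - 34) = (5 + 2*0*6)*(15 - 34) = (5 + 0)*(-19) = 5*(-19) = -95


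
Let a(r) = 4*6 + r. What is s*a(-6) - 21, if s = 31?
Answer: 537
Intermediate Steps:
a(r) = 24 + r
s*a(-6) - 21 = 31*(24 - 6) - 21 = 31*18 - 21 = 558 - 21 = 537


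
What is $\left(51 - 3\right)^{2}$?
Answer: $2304$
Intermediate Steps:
$\left(51 - 3\right)^{2} = 48^{2} = 2304$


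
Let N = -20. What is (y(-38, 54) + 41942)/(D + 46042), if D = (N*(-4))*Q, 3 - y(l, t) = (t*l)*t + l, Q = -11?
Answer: 152791/45162 ≈ 3.3832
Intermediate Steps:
y(l, t) = 3 - l - l*t**2 (y(l, t) = 3 - ((t*l)*t + l) = 3 - ((l*t)*t + l) = 3 - (l*t**2 + l) = 3 - (l + l*t**2) = 3 + (-l - l*t**2) = 3 - l - l*t**2)
D = -880 (D = -20*(-4)*(-11) = 80*(-11) = -880)
(y(-38, 54) + 41942)/(D + 46042) = ((3 - 1*(-38) - 1*(-38)*54**2) + 41942)/(-880 + 46042) = ((3 + 38 - 1*(-38)*2916) + 41942)/45162 = ((3 + 38 + 110808) + 41942)*(1/45162) = (110849 + 41942)*(1/45162) = 152791*(1/45162) = 152791/45162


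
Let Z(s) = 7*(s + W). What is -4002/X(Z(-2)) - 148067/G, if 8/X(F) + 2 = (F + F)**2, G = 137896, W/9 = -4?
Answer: -19523557904495/137896 ≈ -1.4158e+8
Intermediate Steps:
W = -36 (W = 9*(-4) = -36)
Z(s) = -252 + 7*s (Z(s) = 7*(s - 36) = 7*(-36 + s) = -252 + 7*s)
X(F) = 8/(-2 + 4*F**2) (X(F) = 8/(-2 + (F + F)**2) = 8/(-2 + (2*F)**2) = 8/(-2 + 4*F**2))
-4002/X(Z(-2)) - 148067/G = -(-2001/2 + 2001*(-252 + 7*(-2))**2) - 148067/137896 = -(-2001/2 + 2001*(-252 - 14)**2) - 148067*1/137896 = -4002/(4/(-1 + 2*(-266)**2)) - 148067/137896 = -4002/(4/(-1 + 2*70756)) - 148067/137896 = -4002/(4/(-1 + 141512)) - 148067/137896 = -4002/(4/141511) - 148067/137896 = -4002/(4*(1/141511)) - 148067/137896 = -4002/4/141511 - 148067/137896 = -4002*141511/4 - 148067/137896 = -283163511/2 - 148067/137896 = -19523557904495/137896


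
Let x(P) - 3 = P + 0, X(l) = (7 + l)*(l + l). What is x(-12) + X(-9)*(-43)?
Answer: -1557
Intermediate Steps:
X(l) = 2*l*(7 + l) (X(l) = (7 + l)*(2*l) = 2*l*(7 + l))
x(P) = 3 + P (x(P) = 3 + (P + 0) = 3 + P)
x(-12) + X(-9)*(-43) = (3 - 12) + (2*(-9)*(7 - 9))*(-43) = -9 + (2*(-9)*(-2))*(-43) = -9 + 36*(-43) = -9 - 1548 = -1557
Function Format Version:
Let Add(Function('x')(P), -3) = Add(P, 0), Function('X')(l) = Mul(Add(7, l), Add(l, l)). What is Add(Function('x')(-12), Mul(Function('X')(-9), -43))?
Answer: -1557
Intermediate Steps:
Function('X')(l) = Mul(2, l, Add(7, l)) (Function('X')(l) = Mul(Add(7, l), Mul(2, l)) = Mul(2, l, Add(7, l)))
Function('x')(P) = Add(3, P) (Function('x')(P) = Add(3, Add(P, 0)) = Add(3, P))
Add(Function('x')(-12), Mul(Function('X')(-9), -43)) = Add(Add(3, -12), Mul(Mul(2, -9, Add(7, -9)), -43)) = Add(-9, Mul(Mul(2, -9, -2), -43)) = Add(-9, Mul(36, -43)) = Add(-9, -1548) = -1557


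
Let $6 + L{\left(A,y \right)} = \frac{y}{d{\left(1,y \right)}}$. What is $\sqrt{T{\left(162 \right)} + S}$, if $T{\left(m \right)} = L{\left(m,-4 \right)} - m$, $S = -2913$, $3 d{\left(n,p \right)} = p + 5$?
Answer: $i \sqrt{3093} \approx 55.615 i$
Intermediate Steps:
$d{\left(n,p \right)} = \frac{5}{3} + \frac{p}{3}$ ($d{\left(n,p \right)} = \frac{p + 5}{3} = \frac{5 + p}{3} = \frac{5}{3} + \frac{p}{3}$)
$L{\left(A,y \right)} = -6 + \frac{y}{\frac{5}{3} + \frac{y}{3}}$
$T{\left(m \right)} = -18 - m$ ($T{\left(m \right)} = \frac{3 \left(-10 - -4\right)}{5 - 4} - m = \frac{3 \left(-10 + 4\right)}{1} - m = 3 \cdot 1 \left(-6\right) - m = -18 - m$)
$\sqrt{T{\left(162 \right)} + S} = \sqrt{\left(-18 - 162\right) - 2913} = \sqrt{-180 - 2913} = \sqrt{-3093} = i \sqrt{3093}$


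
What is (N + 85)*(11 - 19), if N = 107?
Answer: -1536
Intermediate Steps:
(N + 85)*(11 - 19) = (107 + 85)*(11 - 19) = 192*(-8) = -1536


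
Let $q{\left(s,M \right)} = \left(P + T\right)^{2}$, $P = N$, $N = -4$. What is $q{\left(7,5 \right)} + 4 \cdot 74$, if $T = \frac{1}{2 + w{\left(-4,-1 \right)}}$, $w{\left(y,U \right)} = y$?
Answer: $\frac{1265}{4} \approx 316.25$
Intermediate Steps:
$P = -4$
$T = - \frac{1}{2}$ ($T = \frac{1}{2 - 4} = \frac{1}{-2} = - \frac{1}{2} \approx -0.5$)
$q{\left(s,M \right)} = \frac{81}{4}$ ($q{\left(s,M \right)} = \left(-4 - \frac{1}{2}\right)^{2} = \left(- \frac{9}{2}\right)^{2} = \frac{81}{4}$)
$q{\left(7,5 \right)} + 4 \cdot 74 = \frac{81}{4} + 4 \cdot 74 = \frac{81}{4} + 296 = \frac{1265}{4}$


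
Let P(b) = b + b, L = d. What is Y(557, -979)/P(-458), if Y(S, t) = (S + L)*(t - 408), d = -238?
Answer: 442453/916 ≈ 483.03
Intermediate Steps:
L = -238
Y(S, t) = (-408 + t)*(-238 + S) (Y(S, t) = (S - 238)*(t - 408) = (-238 + S)*(-408 + t) = (-408 + t)*(-238 + S))
P(b) = 2*b
Y(557, -979)/P(-458) = (97104 - 408*557 - 238*(-979) + 557*(-979))/((2*(-458))) = (97104 - 227256 + 233002 - 545303)/(-916) = -442453*(-1/916) = 442453/916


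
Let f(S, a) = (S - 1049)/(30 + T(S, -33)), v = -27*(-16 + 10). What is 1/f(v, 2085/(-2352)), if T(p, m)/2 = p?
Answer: -354/887 ≈ -0.39910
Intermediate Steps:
v = 162 (v = -27*(-6) = 162)
T(p, m) = 2*p
f(S, a) = (-1049 + S)/(30 + 2*S) (f(S, a) = (S - 1049)/(30 + 2*S) = (-1049 + S)/(30 + 2*S))
1/f(v, 2085/(-2352)) = 1/((-1049 + 162)/(2*(15 + 162))) = 1/((1/2)*(-887)/177) = 1/((1/2)*(1/177)*(-887)) = 1/(-887/354) = -354/887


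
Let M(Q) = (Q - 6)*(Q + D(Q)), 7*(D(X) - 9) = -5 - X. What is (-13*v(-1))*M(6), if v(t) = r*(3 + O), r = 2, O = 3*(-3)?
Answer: 0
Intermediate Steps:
D(X) = 58/7 - X/7 (D(X) = 9 + (-5 - X)/7 = 9 + (-5/7 - X/7) = 58/7 - X/7)
O = -9
M(Q) = (-6 + Q)*(58/7 + 6*Q/7) (M(Q) = (Q - 6)*(Q + (58/7 - Q/7)) = (-6 + Q)*(58/7 + 6*Q/7))
v(t) = -12 (v(t) = 2*(3 - 9) = 2*(-6) = -12)
(-13*v(-1))*M(6) = (-13*(-12))*(-348/7 + (6/7)*6**2 + (22/7)*6) = 156*(-348/7 + (6/7)*36 + 132/7) = 156*(-348/7 + 216/7 + 132/7) = 156*0 = 0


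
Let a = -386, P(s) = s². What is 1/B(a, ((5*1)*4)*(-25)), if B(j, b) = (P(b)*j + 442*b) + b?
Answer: -1/96721500 ≈ -1.0339e-8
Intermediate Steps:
B(j, b) = 443*b + j*b² (B(j, b) = (b²*j + 442*b) + b = (j*b² + 442*b) + b = (442*b + j*b²) + b = 443*b + j*b²)
1/B(a, ((5*1)*4)*(-25)) = 1/((((5*1)*4)*(-25))*(443 + (((5*1)*4)*(-25))*(-386))) = 1/(((5*4)*(-25))*(443 + ((5*4)*(-25))*(-386))) = 1/((20*(-25))*(443 + (20*(-25))*(-386))) = 1/(-500*(443 - 500*(-386))) = 1/(-500*(443 + 193000)) = 1/(-500*193443) = 1/(-96721500) = -1/96721500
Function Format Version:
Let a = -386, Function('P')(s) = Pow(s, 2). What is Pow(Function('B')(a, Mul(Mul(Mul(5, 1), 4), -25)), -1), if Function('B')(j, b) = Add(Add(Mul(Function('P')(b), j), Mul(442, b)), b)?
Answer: Rational(-1, 96721500) ≈ -1.0339e-8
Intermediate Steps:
Function('B')(j, b) = Add(Mul(443, b), Mul(j, Pow(b, 2))) (Function('B')(j, b) = Add(Add(Mul(Pow(b, 2), j), Mul(442, b)), b) = Add(Add(Mul(j, Pow(b, 2)), Mul(442, b)), b) = Add(Add(Mul(442, b), Mul(j, Pow(b, 2))), b) = Add(Mul(443, b), Mul(j, Pow(b, 2))))
Pow(Function('B')(a, Mul(Mul(Mul(5, 1), 4), -25)), -1) = Pow(Mul(Mul(Mul(Mul(5, 1), 4), -25), Add(443, Mul(Mul(Mul(Mul(5, 1), 4), -25), -386))), -1) = Pow(Mul(Mul(Mul(5, 4), -25), Add(443, Mul(Mul(Mul(5, 4), -25), -386))), -1) = Pow(Mul(Mul(20, -25), Add(443, Mul(Mul(20, -25), -386))), -1) = Pow(Mul(-500, Add(443, Mul(-500, -386))), -1) = Pow(Mul(-500, Add(443, 193000)), -1) = Pow(Mul(-500, 193443), -1) = Pow(-96721500, -1) = Rational(-1, 96721500)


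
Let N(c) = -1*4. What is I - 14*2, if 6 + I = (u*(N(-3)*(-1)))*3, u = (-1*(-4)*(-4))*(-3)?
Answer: 542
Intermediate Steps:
N(c) = -4
u = 48 (u = (4*(-4))*(-3) = -16*(-3) = 48)
I = 570 (I = -6 + (48*(-4*(-1)))*3 = -6 + (48*4)*3 = -6 + 192*3 = -6 + 576 = 570)
I - 14*2 = 570 - 14*2 = 570 - 28 = 542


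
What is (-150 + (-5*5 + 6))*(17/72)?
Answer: -2873/72 ≈ -39.903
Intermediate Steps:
(-150 + (-5*5 + 6))*(17/72) = (-150 + (-25 + 6))*(17*(1/72)) = (-150 - 19)*(17/72) = -169*17/72 = -2873/72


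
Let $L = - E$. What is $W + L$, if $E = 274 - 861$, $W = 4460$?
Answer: $5047$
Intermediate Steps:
$E = -587$ ($E = 274 - 861 = -587$)
$L = 587$ ($L = \left(-1\right) \left(-587\right) = 587$)
$W + L = 4460 + 587 = 5047$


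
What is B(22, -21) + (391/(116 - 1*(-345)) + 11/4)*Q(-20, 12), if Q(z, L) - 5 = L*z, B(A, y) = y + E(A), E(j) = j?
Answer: -1557381/1844 ≈ -844.57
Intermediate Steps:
B(A, y) = A + y (B(A, y) = y + A = A + y)
Q(z, L) = 5 + L*z
B(22, -21) + (391/(116 - 1*(-345)) + 11/4)*Q(-20, 12) = (22 - 21) + (391/(116 - 1*(-345)) + 11/4)*(5 + 12*(-20)) = 1 + (391/(116 + 345) + 11*(¼))*(5 - 240) = 1 + (391/461 + 11/4)*(-235) = 1 + (6635/1844)*(-235) = 1 - 1559225/1844 = -1557381/1844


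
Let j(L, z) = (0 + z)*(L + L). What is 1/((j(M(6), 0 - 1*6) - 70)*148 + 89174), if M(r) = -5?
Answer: 1/87694 ≈ 1.1403e-5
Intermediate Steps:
j(L, z) = 2*L*z (j(L, z) = z*(2*L) = 2*L*z)
1/((j(M(6), 0 - 1*6) - 70)*148 + 89174) = 1/((2*(-5)*(0 - 1*6) - 70)*148 + 89174) = 1/((2*(-5)*(0 - 6) - 70)*148 + 89174) = 1/((2*(-5)*(-6) - 70)*148 + 89174) = 1/((60 - 70)*148 + 89174) = 1/(-10*148 + 89174) = 1/(-1480 + 89174) = 1/87694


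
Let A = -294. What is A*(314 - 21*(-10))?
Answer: -154056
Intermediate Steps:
A*(314 - 21*(-10)) = -294*(314 - 21*(-10)) = -294*(314 + 210) = -294*524 = -154056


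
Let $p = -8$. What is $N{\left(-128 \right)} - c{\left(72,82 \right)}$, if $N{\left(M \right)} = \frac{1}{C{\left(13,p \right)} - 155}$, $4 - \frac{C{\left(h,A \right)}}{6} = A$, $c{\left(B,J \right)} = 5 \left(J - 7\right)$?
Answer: $- \frac{31126}{83} \approx -375.01$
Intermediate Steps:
$c{\left(B,J \right)} = -35 + 5 J$ ($c{\left(B,J \right)} = 5 \left(-7 + J\right) = -35 + 5 J$)
$C{\left(h,A \right)} = 24 - 6 A$
$N{\left(M \right)} = - \frac{1}{83}$ ($N{\left(M \right)} = \frac{1}{\left(24 - -48\right) - 155} = \frac{1}{\left(24 + 48\right) - 155} = \frac{1}{72 - 155} = \frac{1}{-83} = - \frac{1}{83}$)
$N{\left(-128 \right)} - c{\left(72,82 \right)} = - \frac{1}{83} - \left(-35 + 5 \cdot 82\right) = - \frac{1}{83} - \left(-35 + 410\right) = - \frac{1}{83} - 375 = - \frac{31126}{83}$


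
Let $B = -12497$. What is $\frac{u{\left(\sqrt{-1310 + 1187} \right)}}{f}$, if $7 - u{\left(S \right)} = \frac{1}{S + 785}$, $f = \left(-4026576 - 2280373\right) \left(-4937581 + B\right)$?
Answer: $\frac{4313651}{19242316448628775656} + \frac{i \sqrt{123}}{19242316448628775656} \approx 2.2418 \cdot 10^{-13} + 5.7636 \cdot 10^{-19} i$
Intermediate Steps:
$f = 31219889492022$ ($f = \left(-4026576 - 2280373\right) \left(-4937581 - 12497\right) = \left(-6306949\right) \left(-4950078\right) = 31219889492022$)
$u{\left(S \right)} = 7 - \frac{1}{785 + S}$ ($u{\left(S \right)} = 7 - \frac{1}{S + 785} = 7 - \frac{1}{785 + S}$)
$\frac{u{\left(\sqrt{-1310 + 1187} \right)}}{f} = \frac{\frac{1}{785 + \sqrt{-1310 + 1187}} \left(5494 + 7 \sqrt{-1310 + 1187}\right)}{31219889492022} = \frac{5494 + 7 \sqrt{-123}}{785 + \sqrt{-123}} \cdot \frac{1}{31219889492022} = \frac{5494 + 7 i \sqrt{123}}{785 + i \sqrt{123}} \cdot \frac{1}{31219889492022} = \frac{5494 + 7 i \sqrt{123}}{31219889492022 \left(785 + i \sqrt{123}\right)}$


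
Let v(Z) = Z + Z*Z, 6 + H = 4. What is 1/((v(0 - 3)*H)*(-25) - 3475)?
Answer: -1/3175 ≈ -0.00031496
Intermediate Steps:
H = -2 (H = -6 + 4 = -2)
v(Z) = Z + Z²
1/((v(0 - 3)*H)*(-25) - 3475) = 1/((((0 - 3)*(1 + (0 - 3)))*(-2))*(-25) - 3475) = 1/((-3*(1 - 3)*(-2))*(-25) - 3475) = 1/((-3*(-2)*(-2))*(-25) - 3475) = 1/((6*(-2))*(-25) - 3475) = 1/(-12*(-25) - 3475) = 1/(300 - 3475) = 1/(-3175) = -1/3175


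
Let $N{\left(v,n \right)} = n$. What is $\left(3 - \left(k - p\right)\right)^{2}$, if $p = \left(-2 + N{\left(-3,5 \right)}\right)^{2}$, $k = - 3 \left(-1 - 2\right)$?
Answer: $9$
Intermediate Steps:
$k = 9$ ($k = \left(-3\right) \left(-3\right) = 9$)
$p = 9$ ($p = \left(-2 + 5\right)^{2} = 3^{2} = 9$)
$\left(3 - \left(k - p\right)\right)^{2} = \left(3 + \left(9 - 9\right)\right)^{2} = \left(3 + 0\right)^{2} = 3^{2} = 9$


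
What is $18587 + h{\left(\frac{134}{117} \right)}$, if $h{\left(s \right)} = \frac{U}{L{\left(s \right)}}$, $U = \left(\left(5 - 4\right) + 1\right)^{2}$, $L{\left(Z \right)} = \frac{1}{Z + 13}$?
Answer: $\frac{2181299}{117} \approx 18644.0$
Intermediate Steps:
$L{\left(Z \right)} = \frac{1}{13 + Z}$
$U = 4$ ($U = \left(\left(5 - 4\right) + 1\right)^{2} = \left(1 + 1\right)^{2} = 2^{2} = 4$)
$h{\left(s \right)} = 52 + 4 s$ ($h{\left(s \right)} = \frac{4}{\frac{1}{13 + s}} = 4 \left(13 + s\right) = 52 + 4 s$)
$18587 + h{\left(\frac{134}{117} \right)} = 18587 + \left(52 + 4 \cdot \frac{134}{117}\right) = 18587 + \left(52 + \frac{536}{117}\right) = 18587 + \frac{6620}{117} = \frac{2181299}{117}$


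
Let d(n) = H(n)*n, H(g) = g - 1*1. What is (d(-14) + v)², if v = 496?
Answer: 498436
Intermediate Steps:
H(g) = -1 + g (H(g) = g - 1 = -1 + g)
d(n) = n*(-1 + n) (d(n) = (-1 + n)*n = n*(-1 + n))
(d(-14) + v)² = (-14*(-1 - 14) + 496)² = (-14*(-15) + 496)² = (210 + 496)² = 706² = 498436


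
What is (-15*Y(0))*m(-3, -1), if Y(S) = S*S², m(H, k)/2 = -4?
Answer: 0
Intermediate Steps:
m(H, k) = -8 (m(H, k) = 2*(-4) = -8)
Y(S) = S³
(-15*Y(0))*m(-3, -1) = -15*0³*(-8) = -15*0*(-8) = 0*(-8) = 0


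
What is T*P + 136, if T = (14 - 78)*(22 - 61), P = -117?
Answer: -291896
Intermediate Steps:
T = 2496 (T = -64*(-39) = 2496)
T*P + 136 = 2496*(-117) + 136 = -292032 + 136 = -291896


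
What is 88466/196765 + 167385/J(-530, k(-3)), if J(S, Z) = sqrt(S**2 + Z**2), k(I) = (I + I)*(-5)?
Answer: 88466/196765 + 33477*sqrt(2818)/5636 ≈ 315.77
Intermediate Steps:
k(I) = -10*I (k(I) = (2*I)*(-5) = -10*I)
88466/196765 + 167385/J(-530, k(-3)) = 88466/196765 + 167385/(sqrt((-530)**2 + (-10*(-3))**2)) = 88466*(1/196765) + 167385/(sqrt(280900 + 30**2)) = 88466/196765 + 167385/(sqrt(280900 + 900)) = 88466/196765 + 167385/(sqrt(281800)) = 88466/196765 + 167385/((10*sqrt(2818))) = 88466/196765 + 167385*(sqrt(2818)/28180) = 88466/196765 + 33477*sqrt(2818)/5636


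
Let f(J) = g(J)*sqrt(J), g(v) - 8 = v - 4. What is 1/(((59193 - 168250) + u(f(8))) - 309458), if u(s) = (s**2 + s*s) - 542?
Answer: -1/416753 ≈ -2.3995e-6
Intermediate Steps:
g(v) = 4 + v (g(v) = 8 + (v - 4) = 8 + (-4 + v) = 4 + v)
f(J) = sqrt(J)*(4 + J) (f(J) = (4 + J)*sqrt(J) = sqrt(J)*(4 + J))
u(s) = -542 + 2*s**2 (u(s) = (s**2 + s**2) - 542 = 2*s**2 - 542 = -542 + 2*s**2)
1/(((59193 - 168250) + u(f(8))) - 309458) = 1/(((59193 - 168250) + (-542 + 2*(sqrt(8)*(4 + 8))**2)) - 309458) = 1/((-109057 + (-542 + 2*((2*sqrt(2))*12)**2)) - 309458) = 1/((-109057 + (-542 + 2*(24*sqrt(2))**2)) - 309458) = 1/((-109057 + (-542 + 2*1152)) - 309458) = 1/((-109057 + (-542 + 2304)) - 309458) = 1/((-109057 + 1762) - 309458) = 1/(-107295 - 309458) = 1/(-416753) = -1/416753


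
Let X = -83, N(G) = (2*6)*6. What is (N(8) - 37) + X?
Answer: -48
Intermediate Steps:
N(G) = 72 (N(G) = 12*6 = 72)
(N(8) - 37) + X = (72 - 37) - 83 = 35 - 83 = -48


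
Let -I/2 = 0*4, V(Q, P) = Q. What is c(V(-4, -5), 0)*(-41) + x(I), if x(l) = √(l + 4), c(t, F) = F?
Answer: 2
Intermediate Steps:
I = 0 (I = -0*4 = -2*0 = 0)
x(l) = √(4 + l)
c(V(-4, -5), 0)*(-41) + x(I) = 0*(-41) + √(4 + 0) = 0 + √4 = 0 + 2 = 2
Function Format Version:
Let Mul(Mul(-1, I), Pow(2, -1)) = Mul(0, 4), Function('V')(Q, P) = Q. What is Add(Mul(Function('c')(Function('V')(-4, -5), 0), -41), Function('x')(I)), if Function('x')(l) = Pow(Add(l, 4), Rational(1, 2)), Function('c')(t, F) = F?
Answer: 2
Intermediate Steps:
I = 0 (I = Mul(-2, Mul(0, 4)) = Mul(-2, 0) = 0)
Function('x')(l) = Pow(Add(4, l), Rational(1, 2))
Add(Mul(Function('c')(Function('V')(-4, -5), 0), -41), Function('x')(I)) = Add(Mul(0, -41), Pow(Add(4, 0), Rational(1, 2))) = Add(0, Pow(4, Rational(1, 2))) = Add(0, 2) = 2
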